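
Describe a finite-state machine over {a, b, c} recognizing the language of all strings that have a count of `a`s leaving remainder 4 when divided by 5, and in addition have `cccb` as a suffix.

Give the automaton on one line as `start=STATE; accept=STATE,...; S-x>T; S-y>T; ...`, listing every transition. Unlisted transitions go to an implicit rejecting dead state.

Run two small machines in parallel and take their product. One (5 states) tracks the count of `a`s modulo 5; the other (5 states) tracks how much of the suffix `cccb` has currently been matched. Each combined state is a pair, one component from each; accept when both components accept. Equivalent product states are then merged.
A 9-state machine:
        a   b   c  
>  s0   s1  s0  s0 
   s1   s2  s1  s1 
   s2   s3  s2  s2 
   s3   s4  s3  s3 
   s4   s0  s4  s5 
   s5   s0  s4  s6 
   s6   s0  s4  s7 
   s7   s0  s8  s7 
 * s8   s0  s4  s5 
(> = start, * = accepting)

start=s0; accept=s8; s0-a>s1; s0-b>s0; s0-c>s0; s1-a>s2; s1-b>s1; s1-c>s1; s2-a>s3; s2-b>s2; s2-c>s2; s3-a>s4; s3-b>s3; s3-c>s3; s4-a>s0; s4-b>s4; s4-c>s5; s5-a>s0; s5-b>s4; s5-c>s6; s6-a>s0; s6-b>s4; s6-c>s7; s7-a>s0; s7-b>s8; s7-c>s7; s8-a>s0; s8-b>s4; s8-c>s5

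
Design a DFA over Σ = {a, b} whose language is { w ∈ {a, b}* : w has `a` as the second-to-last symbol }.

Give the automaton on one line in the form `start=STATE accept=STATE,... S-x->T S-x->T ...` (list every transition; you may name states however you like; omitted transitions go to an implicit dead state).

A DFA must remember the last 2 symbols (since which symbol is second-to-last isn't known until the input ends). Use one state per possible window of the last ≤2 symbols; accept from those whose window starts with `a`.
7 states suffice.
        a   b  
>  q0   q1  q2 
   q1   q3  q4 
   q2   q5  q6 
 * q3   q3  q4 
 * q4   q5  q6 
   q5   q3  q4 
   q6   q5  q6 
(> = start, * = accepting)

start=q0 accept=q3,q4 q0-a->q1 q0-b->q2 q1-a->q3 q1-b->q4 q2-a->q5 q2-b->q6 q3-a->q3 q3-b->q4 q4-a->q5 q4-b->q6 q5-a->q3 q5-b->q4 q6-a->q5 q6-b->q6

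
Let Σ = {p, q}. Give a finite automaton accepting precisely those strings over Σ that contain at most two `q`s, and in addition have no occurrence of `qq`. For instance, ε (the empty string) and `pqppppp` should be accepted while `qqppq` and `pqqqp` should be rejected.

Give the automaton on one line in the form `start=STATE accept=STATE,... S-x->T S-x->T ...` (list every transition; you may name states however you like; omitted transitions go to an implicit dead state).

start=A accept=A,B,C,E A-p->A A-q->B B-p->C B-q->D C-p->C C-q->E D-p->D D-q->D E-p->E E-q->D

Handle the two conditions separately and then intersect. One (4 states) tracks the count of `q`s, saturating at 3; the other (3 states) tracks partial matches of the forbidden pattern `qq`. Each combined state is a pair, one component from each; accept when both components accept. Minimizing collapses redundant product states.
5 states suffice.
       p  q 
>* A   A  B 
 * B   C  D 
 * C   C  E 
   D   D  D 
 * E   E  D 
(> = start, * = accepting)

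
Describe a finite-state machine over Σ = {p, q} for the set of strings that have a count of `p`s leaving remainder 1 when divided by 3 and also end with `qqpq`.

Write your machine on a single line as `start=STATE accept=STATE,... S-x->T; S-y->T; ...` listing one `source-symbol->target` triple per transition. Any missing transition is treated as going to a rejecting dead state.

Run two small machines in parallel and take their product. One (3 states) tracks the count of `p`s modulo 3; the other (5 states) tracks how much of the suffix `qqpq` has currently been matched. Each combined state is a pair, one component from each; accept when both components accept.
With 15 states:
          p    q  
>  s0     s1   s2 
   s1     s3   s4 
   s2     s1   s5 
   s3     s0   s6 
   s4     s3   s7 
   s5     s8   s5 
   s6     s0   s9 
   s7    s10   s7 
   s8     s3  s11 
   s9    s12   s9 
   s10    s0  s13 
 * s11    s3   s7 
   s12    s1  s14 
   s13    s0   s9 
   s14    s1   s5 
(> = start, * = accepting)

start=s0; accept=s11; s0-p->s1; s0-q->s2; s1-p->s3; s1-q->s4; s2-p->s1; s2-q->s5; s3-p->s0; s3-q->s6; s4-p->s3; s4-q->s7; s5-p->s8; s5-q->s5; s6-p->s0; s6-q->s9; s7-p->s10; s7-q->s7; s8-p->s3; s8-q->s11; s9-p->s12; s9-q->s9; s10-p->s0; s10-q->s13; s11-p->s3; s11-q->s7; s12-p->s1; s12-q->s14; s13-p->s0; s13-q->s9; s14-p->s1; s14-q->s5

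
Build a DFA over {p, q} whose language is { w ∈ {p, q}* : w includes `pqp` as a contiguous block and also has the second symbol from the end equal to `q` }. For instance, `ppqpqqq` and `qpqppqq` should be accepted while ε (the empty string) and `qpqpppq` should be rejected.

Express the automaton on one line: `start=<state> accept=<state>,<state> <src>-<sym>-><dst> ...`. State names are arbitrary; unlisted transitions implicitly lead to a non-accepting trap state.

Build one automaton per condition and run them in lockstep. The first has 4 states tracking whether and how much of `pqp` has been seen; the second has 7 states tracking the last 2 symbols read. A product state is a pair (one from each), accepting exactly when both do. After merging equivalent states the machine shrinks.
7 states suffice.
        p   q  
>  S0   S1  S0 
   S1   S1  S2 
   S2   S3  S0 
 * S3   S4  S5 
   S4   S4  S5 
   S5   S3  S6 
 * S6   S3  S6 
(> = start, * = accepting)

start=S0 accept=S3,S6 S0-p->S1 S0-q->S0 S1-p->S1 S1-q->S2 S2-p->S3 S2-q->S0 S3-p->S4 S3-q->S5 S4-p->S4 S4-q->S5 S5-p->S3 S5-q->S6 S6-p->S3 S6-q->S6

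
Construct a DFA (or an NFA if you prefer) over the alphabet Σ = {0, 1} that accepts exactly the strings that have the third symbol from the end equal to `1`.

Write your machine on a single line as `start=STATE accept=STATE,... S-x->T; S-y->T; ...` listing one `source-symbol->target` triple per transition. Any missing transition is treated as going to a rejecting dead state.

Because acceptance depends on a position counted from the end, the machine has to buffer the most recent 3 symbols. Make each state the string of the last up-to-3 symbols read; on input `x` shift the window left and append `x`. Accept when the buffered window has length 3 and begins with `1`.
With 15 states:
       0  1 
>  A   B  C 
   B   D  E 
   C   F  G 
   D   H  I 
   E   J  K 
   F   L  M 
   G   N  O 
   H   H  I 
   I   J  K 
   J   L  M 
   K   N  O 
 * L   H  I 
 * M   J  K 
 * N   L  M 
 * O   N  O 
(> = start, * = accepting)

start=A; accept=L,M,N,O; A-0->B; A-1->C; B-0->D; B-1->E; C-0->F; C-1->G; D-0->H; D-1->I; E-0->J; E-1->K; F-0->L; F-1->M; G-0->N; G-1->O; H-0->H; H-1->I; I-0->J; I-1->K; J-0->L; J-1->M; K-0->N; K-1->O; L-0->H; L-1->I; M-0->J; M-1->K; N-0->L; N-1->M; O-0->N; O-1->O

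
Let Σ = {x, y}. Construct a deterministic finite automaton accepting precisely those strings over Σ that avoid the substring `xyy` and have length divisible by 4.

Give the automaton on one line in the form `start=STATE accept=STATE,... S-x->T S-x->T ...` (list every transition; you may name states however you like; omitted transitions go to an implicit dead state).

start=A accept=A,K,L A-x->B A-y->C B-x->D B-y->E C-x->D C-y->F D-x->G D-y->H E-x->G E-y->I F-x->G F-y->J G-x->K G-y->L H-x->K H-y->I I-x->I I-y->I J-x->K J-y->A K-x->B K-y->M L-x->B L-y->I M-x->D M-y->I

Build one automaton per condition and run them in lockstep. The first has 4 states tracking partial matches of the forbidden pattern `xyy`; the second has 4 states tracking the input length modulo 4. A product state is a pair (one from each), accepting exactly when both do. Equivalent product states are then merged.
With 13 states:
       x  y 
>* A   B  C 
   B   D  E 
   C   D  F 
   D   G  H 
   E   G  I 
   F   G  J 
   G   K  L 
   H   K  I 
   I   I  I 
   J   K  A 
 * K   B  M 
 * L   B  I 
   M   D  I 
(> = start, * = accepting)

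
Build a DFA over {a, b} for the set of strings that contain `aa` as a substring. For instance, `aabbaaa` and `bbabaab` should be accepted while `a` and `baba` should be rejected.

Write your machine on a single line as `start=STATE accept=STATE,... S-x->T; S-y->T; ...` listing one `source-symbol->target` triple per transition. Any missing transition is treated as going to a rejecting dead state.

start=q0; accept=q2; q0-a->q1; q0-b->q0; q1-a->q2; q1-b->q0; q2-a->q2; q2-b->q2

Track how much of `aa` has been matched so far: state q0 is no progress, q2 is the absorbing accept state reached once `aa` has occurred. Intermediate states record partial matches; on a mismatch, fall back to the longest reusable overlap.
With 3 states:
        a   b  
>  q0   q1  q0 
   q1   q2  q0 
 * q2   q2  q2 
(> = start, * = accepting)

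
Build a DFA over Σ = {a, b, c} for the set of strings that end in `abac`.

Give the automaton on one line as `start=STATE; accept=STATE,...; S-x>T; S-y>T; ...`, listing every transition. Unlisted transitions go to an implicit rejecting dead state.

Remember how much of `abac` the current input suffix matches. State s0 means no match yet; s1 means the last symbol is `a`; s2 means the last 2 symbols are `ab`; s3 means the last 3 symbols are `aba`; s4 means the last 4 symbols are `abac`. Only s4 accepts. On a mismatch, fall back to the longest proper suffix that is still a prefix of `abac`.
5 states suffice.
        a   b   c  
>  s0   s1  s0  s0 
   s1   s1  s2  s0 
   s2   s3  s0  s0 
   s3   s1  s2  s4 
 * s4   s1  s0  s0 
(> = start, * = accepting)

start=s0; accept=s4; s0-a>s1; s0-b>s0; s0-c>s0; s1-a>s1; s1-b>s2; s1-c>s0; s2-a>s3; s2-b>s0; s2-c>s0; s3-a>s1; s3-b>s2; s3-c>s4; s4-a>s1; s4-b>s0; s4-c>s0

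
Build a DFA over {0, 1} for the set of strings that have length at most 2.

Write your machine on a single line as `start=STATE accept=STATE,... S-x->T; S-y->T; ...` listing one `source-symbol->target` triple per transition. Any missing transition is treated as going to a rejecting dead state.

Count input length up to 3: every symbol moves from s0 toward s3, which means 'more than 2' and absorbs. Accept from {s0, s1, s2}.
A 4-state machine:
        0   1  
>* s0   s1  s1 
 * s1   s2  s2 
 * s2   s3  s3 
   s3   s3  s3 
(> = start, * = accepting)

start=s0; accept=s0,s1,s2; s0-0->s1; s0-1->s1; s1-0->s2; s1-1->s2; s2-0->s3; s2-1->s3; s3-0->s3; s3-1->s3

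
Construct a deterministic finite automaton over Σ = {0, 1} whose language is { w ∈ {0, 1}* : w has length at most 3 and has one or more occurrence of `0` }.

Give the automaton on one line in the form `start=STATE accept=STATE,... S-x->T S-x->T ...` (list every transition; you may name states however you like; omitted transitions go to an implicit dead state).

start=S0 accept=S1,S3,S4,S6,S7 S0-0->S1 S0-1->S2 S1-0->S3 S1-1->S4 S2-0->S4 S2-1->S5 S3-0->S6 S3-1->S6 S4-0->S6 S4-1->S7 S5-0->S7 S5-1->S8 S6-0->S9 S6-1->S9 S7-0->S9 S7-1->S10 S8-0->S10 S8-1->S11 S9-0->S9 S9-1->S9 S10-0->S9 S10-1->S10 S11-0->S10 S11-1->S11

Handle the two conditions separately and then intersect. The first has 5 states tracking the input length, saturating at 4; the second has 3 states tracking the count of `0`s, saturating at 2. A product state is a pair (one from each), accepting exactly when both do.
          0    1  
>  S0     S1   S2 
 * S1     S3   S4 
   S2     S4   S5 
 * S3     S6   S6 
 * S4     S6   S7 
   S5     S7   S8 
 * S6     S9   S9 
 * S7     S9  S10 
   S8    S10  S11 
   S9     S9   S9 
   S10    S9  S10 
   S11   S10  S11 
(> = start, * = accepting)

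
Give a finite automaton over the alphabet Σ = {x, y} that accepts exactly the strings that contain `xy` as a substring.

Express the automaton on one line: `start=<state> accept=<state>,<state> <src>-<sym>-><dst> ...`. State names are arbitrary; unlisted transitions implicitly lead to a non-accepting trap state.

start=A accept=C A-x->B A-y->A B-x->B B-y->C C-x->C C-y->C

Track how much of `xy` has been matched so far: state A is no progress, C is the absorbing accept state reached once `xy` has occurred. Intermediate states record partial matches; on a mismatch, fall back to the longest reusable overlap.
A 3-state machine:
       x  y 
>  A   B  A 
   B   B  C 
 * C   C  C 
(> = start, * = accepting)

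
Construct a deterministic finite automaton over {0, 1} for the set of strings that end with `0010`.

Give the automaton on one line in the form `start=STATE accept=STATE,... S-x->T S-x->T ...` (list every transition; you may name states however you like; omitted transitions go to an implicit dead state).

start=S0 accept=S4 S0-0->S1 S0-1->S0 S1-0->S2 S1-1->S0 S2-0->S2 S2-1->S3 S3-0->S4 S3-1->S0 S4-0->S2 S4-1->S0

Let each state record the length of the longest suffix of the input read so far that is also a prefix of `0010`. S1 means the last symbol is `0`; S2 means the last 2 symbols are `00`; S3 means the last 3 symbols are `001`; S4 means the last 4 symbols are `0010`. Accept only at S4, where the string currently ends in `0010`.
A 5-state machine:
        0   1  
>  S0   S1  S0 
   S1   S2  S0 
   S2   S2  S3 
   S3   S4  S0 
 * S4   S2  S0 
(> = start, * = accepting)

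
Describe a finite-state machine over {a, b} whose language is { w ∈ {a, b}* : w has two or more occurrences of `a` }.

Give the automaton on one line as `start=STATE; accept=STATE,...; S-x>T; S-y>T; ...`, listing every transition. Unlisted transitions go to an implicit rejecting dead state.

Count `a`s, saturating at 3: states S0 through S2 mean 0 through 2 `a`s seen; S3 means more than 2. Each `a` increments (capped at S3); other symbols loop. Accept from {S2, S3}.
        a   b  
>  S0   S1  S0 
   S1   S2  S1 
 * S2   S3  S2 
 * S3   S3  S3 
(> = start, * = accepting)

start=S0; accept=S2,S3; S0-a>S1; S0-b>S0; S1-a>S2; S1-b>S1; S2-a>S3; S2-b>S2; S3-a>S3; S3-b>S3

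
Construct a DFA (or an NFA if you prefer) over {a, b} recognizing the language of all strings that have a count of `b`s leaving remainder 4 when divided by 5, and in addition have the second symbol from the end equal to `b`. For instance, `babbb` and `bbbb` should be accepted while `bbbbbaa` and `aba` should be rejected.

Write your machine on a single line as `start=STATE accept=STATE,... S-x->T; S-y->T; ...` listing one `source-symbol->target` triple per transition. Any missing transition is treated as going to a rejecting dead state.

start=s0; accept=s5,s7; s0-a->s0; s0-b->s1; s1-a->s1; s1-b->s2; s2-a->s2; s2-b->s3; s3-a->s4; s3-b->s5; s4-a->s4; s4-b->s6; s5-a->s7; s5-b->s0; s6-a->s7; s6-b->s0; s7-a->s8; s7-b->s0; s8-a->s8; s8-b->s0

Build one automaton per condition and run them in lockstep. The first has 5 states tracking the count of `b`s modulo 5; the second has 7 states tracking the last 2 symbols read. A product state is a pair (one from each), accepting exactly when both do. Minimizing collapses redundant product states.
With 9 states:
        a   b  
>  s0   s0  s1 
   s1   s1  s2 
   s2   s2  s3 
   s3   s4  s5 
   s4   s4  s6 
 * s5   s7  s0 
   s6   s7  s0 
 * s7   s8  s0 
   s8   s8  s0 
(> = start, * = accepting)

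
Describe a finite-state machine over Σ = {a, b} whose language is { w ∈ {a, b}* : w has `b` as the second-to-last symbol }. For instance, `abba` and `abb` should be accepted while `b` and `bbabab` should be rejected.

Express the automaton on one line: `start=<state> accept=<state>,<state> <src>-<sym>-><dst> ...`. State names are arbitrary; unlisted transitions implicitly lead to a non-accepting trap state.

Because acceptance depends on a position counted from the end, the machine has to buffer the most recent 2 symbols. Make each state the string of the last up-to-2 symbols read; on input `x` shift the window left and append `x`. Accept when the buffered window has length 2 and begins with `b`.
        a   b  
>  S0   S1  S2 
   S1   S3  S4 
   S2   S5  S6 
   S3   S3  S4 
   S4   S5  S6 
 * S5   S3  S4 
 * S6   S5  S6 
(> = start, * = accepting)

start=S0 accept=S5,S6 S0-a->S1 S0-b->S2 S1-a->S3 S1-b->S4 S2-a->S5 S2-b->S6 S3-a->S3 S3-b->S4 S4-a->S5 S4-b->S6 S5-a->S3 S5-b->S4 S6-a->S5 S6-b->S6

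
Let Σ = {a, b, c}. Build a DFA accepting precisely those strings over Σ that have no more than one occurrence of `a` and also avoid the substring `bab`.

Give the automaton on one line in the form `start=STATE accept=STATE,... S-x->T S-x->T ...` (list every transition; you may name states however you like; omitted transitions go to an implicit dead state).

start=q0 accept=q0,q1,q2,q4 q0-a->q1 q0-b->q2 q0-c->q0 q1-a->q3 q1-b->q1 q1-c->q1 q2-a->q4 q2-b->q2 q2-c->q0 q3-a->q3 q3-b->q3 q3-c->q3 q4-a->q3 q4-b->q3 q4-c->q1

Handle the two conditions separately and then intersect. One (3 states) tracks the count of `a`s, saturating at 2; the other (4 states) tracks partial matches of the forbidden pattern `bab`. Each combined state is a pair, one component from each; accept when both components accept. After merging equivalent states the machine shrinks.
5 states suffice.
        a   b   c  
>* q0   q1  q2  q0 
 * q1   q3  q1  q1 
 * q2   q4  q2  q0 
   q3   q3  q3  q3 
 * q4   q3  q3  q1 
(> = start, * = accepting)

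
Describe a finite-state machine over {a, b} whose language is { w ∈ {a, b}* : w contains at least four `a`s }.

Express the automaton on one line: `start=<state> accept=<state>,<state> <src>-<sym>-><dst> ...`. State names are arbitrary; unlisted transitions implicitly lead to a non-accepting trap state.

start=s0 accept=s4,s5 s0-a->s1 s0-b->s0 s1-a->s2 s1-b->s1 s2-a->s3 s2-b->s2 s3-a->s4 s3-b->s3 s4-a->s5 s4-b->s4 s5-a->s5 s5-b->s5

Only the number of `a`s matters, and only up to 5. Make a chain s0 → s1 → s2 → s3 → s4 → s5 advanced by each `a` (with s5 absorbing); every other symbol self-loops. The accepting set is {s4, s5}.
A 6-state machine:
        a   b  
>  s0   s1  s0 
   s1   s2  s1 
   s2   s3  s2 
   s3   s4  s3 
 * s4   s5  s4 
 * s5   s5  s5 
(> = start, * = accepting)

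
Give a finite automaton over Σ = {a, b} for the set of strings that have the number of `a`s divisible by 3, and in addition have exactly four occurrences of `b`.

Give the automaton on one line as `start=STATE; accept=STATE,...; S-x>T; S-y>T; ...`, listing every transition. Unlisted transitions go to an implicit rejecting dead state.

Run two small machines in parallel and take their product. One (3 states) tracks the count of `a`s modulo 3; the other (6 states) tracks the count of `b`s, saturating at 5. Each combined state is a pair, one component from each; accept when both components accept.
18 states suffice.
          a    b  
>  q0     q1   q2 
   q1     q3   q4 
   q2     q4   q5 
   q3     q0   q6 
   q4     q6   q7 
   q5     q7   q8 
   q6     q2   q9 
   q7     q9  q10 
   q8    q10  q11 
   q9     q5  q12 
   q10   q12  q13 
 * q11   q13  q14 
   q12    q8  q15 
   q13   q15  q16 
   q14   q16  q14 
   q15   q11  q17 
   q16   q17  q16 
   q17   q14  q17 
(> = start, * = accepting)

start=q0; accept=q11; q0-a>q1; q0-b>q2; q1-a>q3; q1-b>q4; q2-a>q4; q2-b>q5; q3-a>q0; q3-b>q6; q4-a>q6; q4-b>q7; q5-a>q7; q5-b>q8; q6-a>q2; q6-b>q9; q7-a>q9; q7-b>q10; q8-a>q10; q8-b>q11; q9-a>q5; q9-b>q12; q10-a>q12; q10-b>q13; q11-a>q13; q11-b>q14; q12-a>q8; q12-b>q15; q13-a>q15; q13-b>q16; q14-a>q16; q14-b>q14; q15-a>q11; q15-b>q17; q16-a>q17; q16-b>q16; q17-a>q14; q17-b>q17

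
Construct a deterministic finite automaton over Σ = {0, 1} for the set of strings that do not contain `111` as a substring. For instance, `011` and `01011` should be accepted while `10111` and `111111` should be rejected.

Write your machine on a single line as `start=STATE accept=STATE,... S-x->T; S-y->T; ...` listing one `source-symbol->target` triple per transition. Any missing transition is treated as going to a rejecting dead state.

Track partial matches of the forbidden pattern `111`. State q3 is a dead state reached once `111` has occurred; every other state accepts. q0 means no part of `111` is currently matched.
With 4 states:
        0   1  
>* q0   q0  q1 
 * q1   q0  q2 
 * q2   q0  q3 
   q3   q3  q3 
(> = start, * = accepting)

start=q0; accept=q0,q1,q2; q0-0->q0; q0-1->q1; q1-0->q0; q1-1->q2; q2-0->q0; q2-1->q3; q3-0->q3; q3-1->q3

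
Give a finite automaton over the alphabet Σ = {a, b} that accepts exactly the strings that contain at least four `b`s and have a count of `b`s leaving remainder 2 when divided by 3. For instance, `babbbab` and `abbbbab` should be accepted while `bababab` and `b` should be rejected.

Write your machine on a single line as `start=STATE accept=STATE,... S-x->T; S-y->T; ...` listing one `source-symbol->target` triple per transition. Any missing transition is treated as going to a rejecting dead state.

Run two small machines in parallel and take their product. One (6 states) tracks the count of `b`s, saturating at 5; the other (3 states) tracks the count of `b`s modulo 3. Each combined state is a pair, one component from each; accept when both components accept.
8 states suffice.
        a   b  
>  q0   q0  q1 
   q1   q1  q2 
   q2   q2  q3 
   q3   q3  q4 
   q4   q4  q5 
 * q5   q5  q6 
   q6   q6  q7 
   q7   q7  q5 
(> = start, * = accepting)

start=q0; accept=q5; q0-a->q0; q0-b->q1; q1-a->q1; q1-b->q2; q2-a->q2; q2-b->q3; q3-a->q3; q3-b->q4; q4-a->q4; q4-b->q5; q5-a->q5; q5-b->q6; q6-a->q6; q6-b->q7; q7-a->q7; q7-b->q5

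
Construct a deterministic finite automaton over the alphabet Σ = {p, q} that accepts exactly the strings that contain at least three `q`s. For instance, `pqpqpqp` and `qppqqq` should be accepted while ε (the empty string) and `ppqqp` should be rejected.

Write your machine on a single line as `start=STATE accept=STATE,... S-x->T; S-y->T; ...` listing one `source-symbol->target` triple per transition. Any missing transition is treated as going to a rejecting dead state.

start=S0; accept=S3,S4; S0-p->S0; S0-q->S1; S1-p->S1; S1-q->S2; S2-p->S2; S2-q->S3; S3-p->S3; S3-q->S4; S4-p->S4; S4-q->S4

Only the number of `q`s matters, and only up to 4. Make a chain S0 → S1 → S2 → S3 → S4 advanced by each `q` (with S4 absorbing); every other symbol self-loops. The accepting set is {S3, S4}.
        p   q  
>  S0   S0  S1 
   S1   S1  S2 
   S2   S2  S3 
 * S3   S3  S4 
 * S4   S4  S4 
(> = start, * = accepting)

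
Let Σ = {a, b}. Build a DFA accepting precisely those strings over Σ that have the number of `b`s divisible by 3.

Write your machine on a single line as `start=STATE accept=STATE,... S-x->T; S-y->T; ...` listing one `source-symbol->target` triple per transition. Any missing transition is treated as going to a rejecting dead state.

The only thing that matters is how many `b`s have appeared, reduced mod 3. Use one state per residue: S0 for 0, …, S2 for 2. Reading `b` moves to the next residue; anything else stays put. S0 is accepting.
3 states suffice.
        a   b  
>* S0   S0  S1 
   S1   S1  S2 
   S2   S2  S0 
(> = start, * = accepting)

start=S0; accept=S0; S0-a->S0; S0-b->S1; S1-a->S1; S1-b->S2; S2-a->S2; S2-b->S0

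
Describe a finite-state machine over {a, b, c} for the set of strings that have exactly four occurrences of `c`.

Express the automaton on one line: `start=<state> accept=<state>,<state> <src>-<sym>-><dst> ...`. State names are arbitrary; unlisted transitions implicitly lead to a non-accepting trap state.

start=q0 accept=q4 q0-a->q0 q0-b->q0 q0-c->q1 q1-a->q1 q1-b->q1 q1-c->q2 q2-a->q2 q2-b->q2 q2-c->q3 q3-a->q3 q3-b->q3 q3-c->q4 q4-a->q4 q4-b->q4 q4-c->q5 q5-a->q5 q5-b->q5 q5-c->q5

Only the number of `c`s matters, and only up to 5. Make a chain q0 → q1 → q2 → q3 → q4 → q5 advanced by each `c` (with q5 absorbing); every other symbol self-loops. The accepting set is {q4}.
A 6-state machine:
        a   b   c  
>  q0   q0  q0  q1 
   q1   q1  q1  q2 
   q2   q2  q2  q3 
   q3   q3  q3  q4 
 * q4   q4  q4  q5 
   q5   q5  q5  q5 
(> = start, * = accepting)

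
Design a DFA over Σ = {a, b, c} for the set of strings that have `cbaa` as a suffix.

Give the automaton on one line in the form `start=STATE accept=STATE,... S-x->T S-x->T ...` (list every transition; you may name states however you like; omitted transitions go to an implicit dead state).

start=q0 accept=q4 q0-a->q0 q0-b->q0 q0-c->q1 q1-a->q0 q1-b->q2 q1-c->q1 q2-a->q3 q2-b->q0 q2-c->q1 q3-a->q4 q3-b->q0 q3-c->q1 q4-a->q0 q4-b->q0 q4-c->q1

Let each state record the length of the longest suffix of the input read so far that is also a prefix of `cbaa`. q1 means the last symbol is `c`; q2 means the last 2 symbols are `cb`; q3 means the last 3 symbols are `cba`; q4 means the last 4 symbols are `cbaa`. Accept only at q4, where the string currently ends in `cbaa`.
A 5-state machine:
        a   b   c  
>  q0   q0  q0  q1 
   q1   q0  q2  q1 
   q2   q3  q0  q1 
   q3   q4  q0  q1 
 * q4   q0  q0  q1 
(> = start, * = accepting)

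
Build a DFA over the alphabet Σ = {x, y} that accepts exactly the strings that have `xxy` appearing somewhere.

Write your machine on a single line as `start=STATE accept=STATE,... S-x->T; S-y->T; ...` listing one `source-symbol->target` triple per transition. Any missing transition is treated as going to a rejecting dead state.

Track how much of `xxy` has been matched so far: state s0 is no progress, s3 is the absorbing accept state reached once `xxy` has occurred. Intermediate states record partial matches; on a mismatch, fall back to the longest reusable overlap.
With 4 states:
        x   y  
>  s0   s1  s0 
   s1   s2  s0 
   s2   s2  s3 
 * s3   s3  s3 
(> = start, * = accepting)

start=s0; accept=s3; s0-x->s1; s0-y->s0; s1-x->s2; s1-y->s0; s2-x->s2; s2-y->s3; s3-x->s3; s3-y->s3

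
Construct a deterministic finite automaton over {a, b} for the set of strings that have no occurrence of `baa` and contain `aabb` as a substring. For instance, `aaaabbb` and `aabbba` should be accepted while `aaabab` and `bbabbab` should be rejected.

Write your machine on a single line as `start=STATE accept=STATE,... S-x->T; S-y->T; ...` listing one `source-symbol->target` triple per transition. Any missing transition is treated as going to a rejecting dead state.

Build one automaton per condition and run them in lockstep. One (4 states) tracks partial matches of the forbidden pattern `baa`; the other (5 states) tracks whether and how much of `aabb` has been seen. Each combined state is a pair, one component from each; accept when both components accept. Equivalent product states are then merged.
A 7-state machine:
        a   b  
>  q0   q1  q2 
   q1   q3  q2 
   q2   q2  q2 
   q3   q3  q4 
   q4   q2  q5 
 * q5   q6  q5 
 * q6   q2  q5 
(> = start, * = accepting)

start=q0; accept=q5,q6; q0-a->q1; q0-b->q2; q1-a->q3; q1-b->q2; q2-a->q2; q2-b->q2; q3-a->q3; q3-b->q4; q4-a->q2; q4-b->q5; q5-a->q6; q5-b->q5; q6-a->q2; q6-b->q5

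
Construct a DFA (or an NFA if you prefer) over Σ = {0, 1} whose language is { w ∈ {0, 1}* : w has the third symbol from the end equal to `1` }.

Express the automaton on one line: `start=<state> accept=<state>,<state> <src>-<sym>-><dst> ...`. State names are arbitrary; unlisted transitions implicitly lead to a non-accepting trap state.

Because acceptance depends on a position counted from the end, the machine has to buffer the most recent 3 symbols. Make each state the string of the last up-to-3 symbols read; on input `x` shift the window left and append `x`. Accept when the buffered window has length 3 and begins with `1`.
       0  1 
>  A   B  C 
   B   D  E 
   C   F  G 
   D   H  I 
   E   J  K 
   F   L  M 
   G   N  O 
   H   H  I 
   I   J  K 
   J   L  M 
   K   N  O 
 * L   H  I 
 * M   J  K 
 * N   L  M 
 * O   N  O 
(> = start, * = accepting)

start=A accept=L,M,N,O A-0->B A-1->C B-0->D B-1->E C-0->F C-1->G D-0->H D-1->I E-0->J E-1->K F-0->L F-1->M G-0->N G-1->O H-0->H H-1->I I-0->J I-1->K J-0->L J-1->M K-0->N K-1->O L-0->H L-1->I M-0->J M-1->K N-0->L N-1->M O-0->N O-1->O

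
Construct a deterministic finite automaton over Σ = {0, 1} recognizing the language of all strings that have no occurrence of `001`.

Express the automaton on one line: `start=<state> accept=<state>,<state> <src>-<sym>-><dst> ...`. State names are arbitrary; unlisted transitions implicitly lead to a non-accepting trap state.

This is the complement of 'contains `001`'. Use the same substring-matching states — q0 through q3 holding how much of `001` has just been matched — but flip the accepting set: everything except the trap q3 accepts.
A 4-state machine:
        0   1  
>* q0   q1  q0 
 * q1   q2  q0 
 * q2   q2  q3 
   q3   q3  q3 
(> = start, * = accepting)

start=q0 accept=q0,q1,q2 q0-0->q1 q0-1->q0 q1-0->q2 q1-1->q0 q2-0->q2 q2-1->q3 q3-0->q3 q3-1->q3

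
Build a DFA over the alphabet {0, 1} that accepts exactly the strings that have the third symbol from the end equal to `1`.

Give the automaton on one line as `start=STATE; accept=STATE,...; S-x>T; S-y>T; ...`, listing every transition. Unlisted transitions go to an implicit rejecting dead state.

Because acceptance depends on a position counted from the end, the machine has to buffer the most recent 3 symbols. Make each state the string of the last up-to-3 symbols read; on input `x` shift the window left and append `x`. Accept when the buffered window has length 3 and begins with `1`.
A 15-state machine:
          0    1  
>  q0     q1   q2 
   q1     q3   q4 
   q2     q5   q6 
   q3     q7   q8 
   q4     q9  q10 
   q5    q11  q12 
   q6    q13  q14 
   q7     q7   q8 
   q8     q9  q10 
   q9    q11  q12 
   q10   q13  q14 
 * q11    q7   q8 
 * q12    q9  q10 
 * q13   q11  q12 
 * q14   q13  q14 
(> = start, * = accepting)

start=q0; accept=q11,q12,q13,q14; q0-0>q1; q0-1>q2; q1-0>q3; q1-1>q4; q2-0>q5; q2-1>q6; q3-0>q7; q3-1>q8; q4-0>q9; q4-1>q10; q5-0>q11; q5-1>q12; q6-0>q13; q6-1>q14; q7-0>q7; q7-1>q8; q8-0>q9; q8-1>q10; q9-0>q11; q9-1>q12; q10-0>q13; q10-1>q14; q11-0>q7; q11-1>q8; q12-0>q9; q12-1>q10; q13-0>q11; q13-1>q12; q14-0>q13; q14-1>q14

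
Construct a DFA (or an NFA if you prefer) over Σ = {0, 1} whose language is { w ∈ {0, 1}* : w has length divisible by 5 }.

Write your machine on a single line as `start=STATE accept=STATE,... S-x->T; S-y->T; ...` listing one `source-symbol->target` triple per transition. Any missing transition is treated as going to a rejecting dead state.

Count input length modulo 5: every symbol advances one step around the cycle S0 → S1 → S2 → S3 → S4 → S0. Accept at S0.
With 5 states:
        0   1  
>* S0   S1  S1 
   S1   S2  S2 
   S2   S3  S3 
   S3   S4  S4 
   S4   S0  S0 
(> = start, * = accepting)

start=S0; accept=S0; S0-0->S1; S0-1->S1; S1-0->S2; S1-1->S2; S2-0->S3; S2-1->S3; S3-0->S4; S3-1->S4; S4-0->S0; S4-1->S0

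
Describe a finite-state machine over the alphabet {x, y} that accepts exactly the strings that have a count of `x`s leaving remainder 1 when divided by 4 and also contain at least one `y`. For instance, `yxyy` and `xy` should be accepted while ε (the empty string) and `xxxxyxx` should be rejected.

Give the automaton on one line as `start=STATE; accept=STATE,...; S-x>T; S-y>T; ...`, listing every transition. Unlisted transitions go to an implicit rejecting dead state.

Run two small machines in parallel and take their product. The first has 4 states tracking the count of `x`s modulo 4; the second has 3 states tracking the count of `y`s, saturating at 2. A product state is a pair (one from each), accepting exactly when both do.
A 12-state machine:
          x    y  
>  S0     S1   S2 
   S1     S3   S4 
   S2     S4   S5 
   S3     S6   S7 
 * S4     S7   S8 
   S5     S8   S5 
   S6     S0   S9 
   S7     S9  S10 
 * S8    S10   S8 
   S9     S2  S11 
   S10   S11  S10 
   S11    S5  S11 
(> = start, * = accepting)

start=S0; accept=S4,S8; S0-x>S1; S0-y>S2; S1-x>S3; S1-y>S4; S2-x>S4; S2-y>S5; S3-x>S6; S3-y>S7; S4-x>S7; S4-y>S8; S5-x>S8; S5-y>S5; S6-x>S0; S6-y>S9; S7-x>S9; S7-y>S10; S8-x>S10; S8-y>S8; S9-x>S2; S9-y>S11; S10-x>S11; S10-y>S10; S11-x>S5; S11-y>S11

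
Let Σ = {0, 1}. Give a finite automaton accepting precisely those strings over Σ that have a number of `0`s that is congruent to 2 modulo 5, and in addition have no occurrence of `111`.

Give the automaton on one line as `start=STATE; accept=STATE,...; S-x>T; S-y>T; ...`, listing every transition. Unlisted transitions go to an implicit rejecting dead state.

Build one automaton per condition and run them in lockstep. The first has 5 states tracking the count of `0`s modulo 5; the second has 4 states tracking partial matches of the forbidden pattern `111`. A product state is a pair (one from each), accepting exactly when both do.
          0    1  
>  q0     q1   q2 
   q1     q3   q4 
   q2     q1   q5 
 * q3     q6   q7 
   q4     q3   q8 
   q5     q1   q9 
   q6    q10  q11 
 * q7     q6  q12 
   q8     q3  q13 
   q9    q13   q9 
   q10    q0  q14 
   q11   q10  q15 
 * q12    q6  q16 
   q13   q16  q13 
   q14    q0  q17 
   q15   q10  q18 
   q16   q18  q16 
   q17    q0  q19 
   q18   q19  q18 
   q19    q9  q19 
(> = start, * = accepting)

start=q0; accept=q3,q7,q12; q0-0>q1; q0-1>q2; q1-0>q3; q1-1>q4; q2-0>q1; q2-1>q5; q3-0>q6; q3-1>q7; q4-0>q3; q4-1>q8; q5-0>q1; q5-1>q9; q6-0>q10; q6-1>q11; q7-0>q6; q7-1>q12; q8-0>q3; q8-1>q13; q9-0>q13; q9-1>q9; q10-0>q0; q10-1>q14; q11-0>q10; q11-1>q15; q12-0>q6; q12-1>q16; q13-0>q16; q13-1>q13; q14-0>q0; q14-1>q17; q15-0>q10; q15-1>q18; q16-0>q18; q16-1>q16; q17-0>q0; q17-1>q19; q18-0>q19; q18-1>q18; q19-0>q9; q19-1>q19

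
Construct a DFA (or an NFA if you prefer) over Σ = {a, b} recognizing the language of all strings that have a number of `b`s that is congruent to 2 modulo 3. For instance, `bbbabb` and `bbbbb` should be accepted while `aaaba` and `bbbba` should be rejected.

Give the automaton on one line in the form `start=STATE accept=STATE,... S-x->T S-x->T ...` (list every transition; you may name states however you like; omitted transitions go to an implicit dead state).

start=q0 accept=q2 q0-a->q0 q0-b->q1 q1-a->q1 q1-b->q2 q2-a->q2 q2-b->q0

The only thing that matters is how many `b`s have appeared, reduced mod 3. Use one state per residue: q0 for 0, …, q2 for 2. Reading `b` moves to the next residue; anything else stays put. q2 is accepting.
        a   b  
>  q0   q0  q1 
   q1   q1  q2 
 * q2   q2  q0 
(> = start, * = accepting)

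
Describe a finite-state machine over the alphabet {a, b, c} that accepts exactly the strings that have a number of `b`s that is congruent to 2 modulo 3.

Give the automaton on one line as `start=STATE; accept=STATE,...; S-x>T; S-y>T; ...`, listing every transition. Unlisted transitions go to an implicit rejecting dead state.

Keep the running count of `b`s modulo 3: each `b` advances along the cycle q0 → q1 → q2 → q0 while other symbols loop. Accept at q2.
        a   b   c  
>  q0   q0  q1  q0 
   q1   q1  q2  q1 
 * q2   q2  q0  q2 
(> = start, * = accepting)

start=q0; accept=q2; q0-a>q0; q0-b>q1; q0-c>q0; q1-a>q1; q1-b>q2; q1-c>q1; q2-a>q2; q2-b>q0; q2-c>q2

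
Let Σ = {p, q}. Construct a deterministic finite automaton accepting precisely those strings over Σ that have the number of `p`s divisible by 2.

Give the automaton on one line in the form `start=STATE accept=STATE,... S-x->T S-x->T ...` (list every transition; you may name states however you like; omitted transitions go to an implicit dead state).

start=S0 accept=S0 S0-p->S1 S0-q->S0 S1-p->S0 S1-q->S1

The only thing that matters is how many `p`s have appeared, reduced mod 2. Use one state per residue: S0 for 0, …, S1 for 1. Reading `p` moves to the next residue; anything else stays put. S0 is accepting.
2 states suffice.
        p   q  
>* S0   S1  S0 
   S1   S0  S1 
(> = start, * = accepting)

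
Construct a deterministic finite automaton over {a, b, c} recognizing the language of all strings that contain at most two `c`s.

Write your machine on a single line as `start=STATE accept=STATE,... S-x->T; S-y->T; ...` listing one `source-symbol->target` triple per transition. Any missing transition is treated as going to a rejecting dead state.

start=q0; accept=q0,q1,q2; q0-a->q0; q0-b->q0; q0-c->q1; q1-a->q1; q1-b->q1; q1-c->q2; q2-a->q2; q2-b->q2; q2-c->q3; q3-a->q3; q3-b->q3; q3-c->q3

Only the number of `c`s matters, and only up to 3. Make a chain q0 → q1 → q2 → q3 advanced by each `c` (with q3 absorbing); every other symbol self-loops. The accepting set is {q0, q1, q2}.
A 4-state machine:
        a   b   c  
>* q0   q0  q0  q1 
 * q1   q1  q1  q2 
 * q2   q2  q2  q3 
   q3   q3  q3  q3 
(> = start, * = accepting)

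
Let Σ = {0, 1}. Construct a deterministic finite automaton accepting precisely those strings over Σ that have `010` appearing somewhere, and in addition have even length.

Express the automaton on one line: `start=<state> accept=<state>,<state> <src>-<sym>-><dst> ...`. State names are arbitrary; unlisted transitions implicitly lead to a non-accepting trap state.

start=q0 accept=q7 q0-0->q1 q0-1->q2 q1-0->q3 q1-1->q4 q2-0->q3 q2-1->q0 q3-0->q1 q3-1->q5 q4-0->q6 q4-1->q2 q5-0->q7 q5-1->q0 q6-0->q7 q6-1->q7 q7-0->q6 q7-1->q6

Build one automaton per condition and run them in lockstep. One (4 states) tracks whether and how much of `010` has been seen; the other (2 states) tracks the input length modulo 2. Each combined state is a pair, one component from each; accept when both components accept.
With 8 states:
        0   1  
>  q0   q1  q2 
   q1   q3  q4 
   q2   q3  q0 
   q3   q1  q5 
   q4   q6  q2 
   q5   q7  q0 
   q6   q7  q7 
 * q7   q6  q6 
(> = start, * = accepting)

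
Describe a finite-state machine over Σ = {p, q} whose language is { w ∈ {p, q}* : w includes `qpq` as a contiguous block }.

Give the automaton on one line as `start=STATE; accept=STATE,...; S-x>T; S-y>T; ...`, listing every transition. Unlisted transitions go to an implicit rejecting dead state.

start=s0; accept=s3; s0-p>s0; s0-q>s1; s1-p>s2; s1-q>s1; s2-p>s0; s2-q>s3; s3-p>s3; s3-q>s3

States s0..s2 record the length of the longest prefix of `qpq` that matches the current input suffix. Reaching s3 means `qpq` has been seen, and we stay there forever. Accept from s3.
With 4 states:
        p   q  
>  s0   s0  s1 
   s1   s2  s1 
   s2   s0  s3 
 * s3   s3  s3 
(> = start, * = accepting)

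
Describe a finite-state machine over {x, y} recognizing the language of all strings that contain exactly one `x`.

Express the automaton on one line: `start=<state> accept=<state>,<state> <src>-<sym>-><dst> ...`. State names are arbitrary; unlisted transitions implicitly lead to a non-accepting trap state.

Only the number of `x`s matters, and only up to 2. Make a chain q0 → q1 → q2 advanced by each `x` (with q2 absorbing); every other symbol self-loops. The accepting set is {q1}.
        x   y  
>  q0   q1  q0 
 * q1   q2  q1 
   q2   q2  q2 
(> = start, * = accepting)

start=q0 accept=q1 q0-x->q1 q0-y->q0 q1-x->q2 q1-y->q1 q2-x->q2 q2-y->q2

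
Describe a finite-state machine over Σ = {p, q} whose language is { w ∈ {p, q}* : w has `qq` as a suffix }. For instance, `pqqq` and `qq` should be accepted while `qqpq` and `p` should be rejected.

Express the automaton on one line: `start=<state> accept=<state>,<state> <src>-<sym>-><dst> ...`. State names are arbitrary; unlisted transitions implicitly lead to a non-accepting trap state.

start=A accept=C A-p->A A-q->B B-p->A B-q->C C-p->A C-q->C

Remember how much of `qq` the current input suffix matches. State A means no match yet; B means the last symbol is `q`; C means the last 2 symbols are `qq`. Only C accepts. On a mismatch, fall back to the longest proper suffix that is still a prefix of `qq`.
3 states suffice.
       p  q 
>  A   A  B 
   B   A  C 
 * C   A  C 
(> = start, * = accepting)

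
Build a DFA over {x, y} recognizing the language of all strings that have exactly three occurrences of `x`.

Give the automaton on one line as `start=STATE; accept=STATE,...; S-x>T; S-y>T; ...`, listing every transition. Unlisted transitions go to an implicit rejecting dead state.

Count `x`s, saturating at 4: states q0 through q3 mean 0 through 3 `x`s seen; q4 means more than 3. Each `x` increments (capped at q4); other symbols loop. Accept from {q3}.
5 states suffice.
        x   y  
>  q0   q1  q0 
   q1   q2  q1 
   q2   q3  q2 
 * q3   q4  q3 
   q4   q4  q4 
(> = start, * = accepting)

start=q0; accept=q3; q0-x>q1; q0-y>q0; q1-x>q2; q1-y>q1; q2-x>q3; q2-y>q2; q3-x>q4; q3-y>q3; q4-x>q4; q4-y>q4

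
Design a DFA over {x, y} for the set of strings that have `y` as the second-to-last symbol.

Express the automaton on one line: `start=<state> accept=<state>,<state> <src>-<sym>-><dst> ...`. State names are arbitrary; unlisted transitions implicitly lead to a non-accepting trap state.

start=S0 accept=S5,S6 S0-x->S1 S0-y->S2 S1-x->S3 S1-y->S4 S2-x->S5 S2-y->S6 S3-x->S3 S3-y->S4 S4-x->S5 S4-y->S6 S5-x->S3 S5-y->S4 S6-x->S5 S6-y->S6

Because acceptance depends on a position counted from the end, the machine has to buffer the most recent 2 symbols. Make each state the string of the last up-to-2 symbols read; on input `x` shift the window left and append `x`. Accept when the buffered window has length 2 and begins with `y`.
7 states suffice.
        x   y  
>  S0   S1  S2 
   S1   S3  S4 
   S2   S5  S6 
   S3   S3  S4 
   S4   S5  S6 
 * S5   S3  S4 
 * S6   S5  S6 
(> = start, * = accepting)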